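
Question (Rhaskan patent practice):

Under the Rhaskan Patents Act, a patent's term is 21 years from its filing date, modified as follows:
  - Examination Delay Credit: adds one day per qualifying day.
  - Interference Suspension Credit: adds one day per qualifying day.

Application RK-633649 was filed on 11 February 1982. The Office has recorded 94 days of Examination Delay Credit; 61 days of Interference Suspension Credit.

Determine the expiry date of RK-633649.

July 16, 2003

Base term: filing date + 21 years → 11 February 2003.
Examination Delay Credit: +94 days → 16 May 2003.
Interference Suspension Credit: +61 days → 16 July 2003.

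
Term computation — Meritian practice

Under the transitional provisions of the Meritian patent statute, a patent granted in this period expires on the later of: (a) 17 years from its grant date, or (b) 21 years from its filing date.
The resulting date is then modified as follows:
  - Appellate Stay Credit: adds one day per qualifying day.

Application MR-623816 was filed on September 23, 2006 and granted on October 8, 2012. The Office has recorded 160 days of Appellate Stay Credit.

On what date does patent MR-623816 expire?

(a) grant + 17 years → 8 October 2029.
(b) filing + 21 years → 23 September 2027.
Later of the two: 8 October 2029.
Appellate Stay Credit: +160 days → 17 March 2030.

2030-03-17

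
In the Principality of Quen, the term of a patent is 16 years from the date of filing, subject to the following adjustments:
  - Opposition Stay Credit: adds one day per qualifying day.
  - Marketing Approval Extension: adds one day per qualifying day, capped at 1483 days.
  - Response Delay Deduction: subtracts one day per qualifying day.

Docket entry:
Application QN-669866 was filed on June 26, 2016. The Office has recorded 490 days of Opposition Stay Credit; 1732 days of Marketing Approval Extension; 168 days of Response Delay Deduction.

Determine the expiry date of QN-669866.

Base term: filing date + 16 years → 26 June 2032.
Opposition Stay Credit: +490 days → 29 October 2033.
Marketing Approval Extension: 1732 days claimed exceeds the 1483-day cap, so +1483 days → 20 November 2037.
Response Delay Deduction: −168 days → 5 June 2037.

June 5, 2037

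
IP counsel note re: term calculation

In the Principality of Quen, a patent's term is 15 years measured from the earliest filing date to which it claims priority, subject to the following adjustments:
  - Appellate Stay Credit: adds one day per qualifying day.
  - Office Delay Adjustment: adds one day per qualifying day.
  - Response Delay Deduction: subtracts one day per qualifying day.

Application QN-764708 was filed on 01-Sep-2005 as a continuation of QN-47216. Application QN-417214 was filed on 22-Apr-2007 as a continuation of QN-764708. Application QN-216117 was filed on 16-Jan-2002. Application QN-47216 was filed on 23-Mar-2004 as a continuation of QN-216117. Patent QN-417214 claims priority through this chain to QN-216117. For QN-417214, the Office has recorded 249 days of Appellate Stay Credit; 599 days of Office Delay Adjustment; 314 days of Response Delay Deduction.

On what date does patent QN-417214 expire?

2018-07-04

Earliest priority filing: 16 January 2002.
Base term: 16 January 2002 + 15 years → 16 January 2017.
Appellate Stay Credit: +249 days → 22 September 2017.
Office Delay Adjustment: +599 days → 14 May 2019.
Response Delay Deduction: −314 days → 4 July 2018.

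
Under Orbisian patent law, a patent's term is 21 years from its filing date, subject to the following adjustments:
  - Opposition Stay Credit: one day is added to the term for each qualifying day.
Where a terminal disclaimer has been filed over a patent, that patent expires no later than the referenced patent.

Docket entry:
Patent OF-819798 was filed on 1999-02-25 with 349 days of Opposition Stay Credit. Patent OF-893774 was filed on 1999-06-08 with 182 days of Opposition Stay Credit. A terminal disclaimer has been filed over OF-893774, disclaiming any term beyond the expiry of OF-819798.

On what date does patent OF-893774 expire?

2020-12-07

Natural term of OF-893774:
  Base: filing + 21 years → 8 June 2020.
  Opposition Stay Credit: +182 days → 7 December 2020.
Expiry of referenced patent OF-819798:
  Base: filing + 21 years → 25 February 2020.
  Opposition Stay Credit: +349 days → 8 February 2021.
Terminal disclaimer: OF-893774 expires on the earlier of 7 December 2020 and 8 February 2021.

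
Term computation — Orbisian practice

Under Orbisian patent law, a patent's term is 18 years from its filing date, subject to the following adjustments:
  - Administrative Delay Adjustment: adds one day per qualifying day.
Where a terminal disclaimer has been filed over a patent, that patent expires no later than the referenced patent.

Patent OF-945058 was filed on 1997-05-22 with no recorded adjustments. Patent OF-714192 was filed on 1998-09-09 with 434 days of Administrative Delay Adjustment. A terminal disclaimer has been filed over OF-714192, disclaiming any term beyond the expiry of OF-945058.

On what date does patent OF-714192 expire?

2015-05-22

Natural term of OF-714192:
  Base: filing + 18 years → 9 September 2016.
  Administrative Delay Adjustment: +434 days → 17 November 2017.
Expiry of referenced patent OF-945058:
  Base: filing + 18 years → 22 May 2015.
Terminal disclaimer: OF-714192 expires on the earlier of 17 November 2017 and 22 May 2015.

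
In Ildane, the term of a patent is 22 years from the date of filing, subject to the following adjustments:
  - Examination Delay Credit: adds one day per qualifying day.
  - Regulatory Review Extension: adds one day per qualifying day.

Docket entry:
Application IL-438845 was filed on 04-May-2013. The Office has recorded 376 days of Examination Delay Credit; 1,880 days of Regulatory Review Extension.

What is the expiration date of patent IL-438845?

July 7, 2041

Base term: filing date + 22 years → 4 May 2035.
Examination Delay Credit: +376 days → 14 May 2036.
Regulatory Review Extension: +1880 days → 7 July 2041.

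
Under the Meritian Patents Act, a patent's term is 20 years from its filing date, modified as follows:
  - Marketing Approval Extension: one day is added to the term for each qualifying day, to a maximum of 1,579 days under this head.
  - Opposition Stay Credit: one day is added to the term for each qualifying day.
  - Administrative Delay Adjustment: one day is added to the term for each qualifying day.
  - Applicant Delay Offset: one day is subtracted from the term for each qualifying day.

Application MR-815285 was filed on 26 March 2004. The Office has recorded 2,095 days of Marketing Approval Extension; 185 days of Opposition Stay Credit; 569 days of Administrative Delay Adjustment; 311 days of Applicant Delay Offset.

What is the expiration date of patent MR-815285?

October 8, 2029

Base term: filing date + 20 years → 26 March 2024.
Marketing Approval Extension: 2095 days claimed exceeds the 1579-day cap, so +1579 days → 22 July 2028.
Opposition Stay Credit: +185 days → 23 January 2029.
Administrative Delay Adjustment: +569 days → 15 August 2030.
Applicant Delay Offset: −311 days → 8 October 2029.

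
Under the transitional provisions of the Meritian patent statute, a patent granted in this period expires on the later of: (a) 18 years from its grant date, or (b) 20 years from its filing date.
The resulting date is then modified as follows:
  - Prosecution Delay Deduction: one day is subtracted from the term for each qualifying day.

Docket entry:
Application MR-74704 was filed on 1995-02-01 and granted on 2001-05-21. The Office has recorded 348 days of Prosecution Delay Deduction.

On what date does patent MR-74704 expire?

(a) grant + 18 years → 21 May 2019.
(b) filing + 20 years → 1 February 2015.
Later of the two: 21 May 2019.
Prosecution Delay Deduction: −348 days → 7 June 2018.

2018-06-07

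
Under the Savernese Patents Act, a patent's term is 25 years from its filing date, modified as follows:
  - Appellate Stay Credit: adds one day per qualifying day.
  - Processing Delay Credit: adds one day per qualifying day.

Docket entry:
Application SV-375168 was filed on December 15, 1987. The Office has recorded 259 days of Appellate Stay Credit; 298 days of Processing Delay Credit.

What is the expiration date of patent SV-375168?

Base term: filing date + 25 years → 15 December 2012.
Appellate Stay Credit: +259 days → 31 August 2013.
Processing Delay Credit: +298 days → 25 June 2014.

2014-06-25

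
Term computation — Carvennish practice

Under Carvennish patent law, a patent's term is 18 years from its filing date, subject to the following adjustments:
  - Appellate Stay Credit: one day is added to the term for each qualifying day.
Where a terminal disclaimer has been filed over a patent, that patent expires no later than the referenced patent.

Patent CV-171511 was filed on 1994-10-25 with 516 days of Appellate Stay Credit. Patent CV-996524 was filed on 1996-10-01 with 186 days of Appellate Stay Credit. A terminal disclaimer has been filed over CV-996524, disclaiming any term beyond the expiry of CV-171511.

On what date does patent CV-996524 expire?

Natural term of CV-996524:
  Base: filing + 18 years → 1 October 2014.
  Appellate Stay Credit: +186 days → 5 April 2015.
Expiry of referenced patent CV-171511:
  Base: filing + 18 years → 25 October 2012.
  Appellate Stay Credit: +516 days → 25 March 2014.
Terminal disclaimer: CV-996524 expires on the earlier of 5 April 2015 and 25 March 2014.

March 25, 2014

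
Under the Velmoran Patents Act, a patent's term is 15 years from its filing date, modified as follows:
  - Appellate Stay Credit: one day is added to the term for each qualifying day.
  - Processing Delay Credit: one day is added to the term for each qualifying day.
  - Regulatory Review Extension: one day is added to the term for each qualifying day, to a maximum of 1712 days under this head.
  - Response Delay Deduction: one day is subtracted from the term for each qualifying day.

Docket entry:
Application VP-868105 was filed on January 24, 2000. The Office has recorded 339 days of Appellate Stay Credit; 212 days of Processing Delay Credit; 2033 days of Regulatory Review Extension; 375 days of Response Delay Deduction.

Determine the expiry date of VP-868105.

March 26, 2020

Base term: filing date + 15 years → 24 January 2015.
Appellate Stay Credit: +339 days → 29 December 2015.
Processing Delay Credit: +212 days → 28 July 2016.
Regulatory Review Extension: 2033 days claimed exceeds the 1712-day cap, so +1712 days → 5 April 2021.
Response Delay Deduction: −375 days → 26 March 2020.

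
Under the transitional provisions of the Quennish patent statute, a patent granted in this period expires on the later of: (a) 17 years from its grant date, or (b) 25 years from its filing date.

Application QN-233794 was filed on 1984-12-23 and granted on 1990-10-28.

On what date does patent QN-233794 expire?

(a) grant + 17 years → 28 October 2007.
(b) filing + 25 years → 23 December 2009.
Later of the two: 23 December 2009.

2009-12-23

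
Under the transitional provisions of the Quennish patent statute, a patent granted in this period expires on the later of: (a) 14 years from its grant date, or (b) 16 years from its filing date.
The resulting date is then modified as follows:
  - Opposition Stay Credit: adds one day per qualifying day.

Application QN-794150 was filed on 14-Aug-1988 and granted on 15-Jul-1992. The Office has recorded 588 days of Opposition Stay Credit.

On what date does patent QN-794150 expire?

(a) grant + 14 years → 15 July 2006.
(b) filing + 16 years → 14 August 2004.
Later of the two: 15 July 2006.
Opposition Stay Credit: +588 days → 23 February 2008.

February 23, 2008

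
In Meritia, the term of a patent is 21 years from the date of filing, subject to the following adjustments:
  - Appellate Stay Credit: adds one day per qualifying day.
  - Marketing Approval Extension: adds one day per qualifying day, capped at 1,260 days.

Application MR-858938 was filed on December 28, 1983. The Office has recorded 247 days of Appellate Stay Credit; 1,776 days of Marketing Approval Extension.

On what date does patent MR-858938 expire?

Base term: filing date + 21 years → 28 December 2004.
Appellate Stay Credit: +247 days → 1 September 2005.
Marketing Approval Extension: 1776 days claimed exceeds the 1260-day cap, so +1260 days → 12 February 2009.

February 12, 2009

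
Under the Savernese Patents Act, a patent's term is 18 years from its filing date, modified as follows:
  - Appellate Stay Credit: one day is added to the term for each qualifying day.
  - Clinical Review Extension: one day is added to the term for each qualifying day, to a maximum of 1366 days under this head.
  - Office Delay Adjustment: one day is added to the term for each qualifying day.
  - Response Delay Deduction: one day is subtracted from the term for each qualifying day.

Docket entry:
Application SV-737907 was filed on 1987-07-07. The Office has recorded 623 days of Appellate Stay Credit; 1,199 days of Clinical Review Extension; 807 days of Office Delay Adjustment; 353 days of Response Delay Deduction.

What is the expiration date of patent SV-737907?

September 30, 2011

Base term: filing date + 18 years → 7 July 2005.
Appellate Stay Credit: +623 days → 22 March 2007.
Clinical Review Extension: 1199 days (within the 1366-day cap) → +1199 days → 3 July 2010.
Office Delay Adjustment: +807 days → 17 September 2012.
Response Delay Deduction: −353 days → 30 September 2011.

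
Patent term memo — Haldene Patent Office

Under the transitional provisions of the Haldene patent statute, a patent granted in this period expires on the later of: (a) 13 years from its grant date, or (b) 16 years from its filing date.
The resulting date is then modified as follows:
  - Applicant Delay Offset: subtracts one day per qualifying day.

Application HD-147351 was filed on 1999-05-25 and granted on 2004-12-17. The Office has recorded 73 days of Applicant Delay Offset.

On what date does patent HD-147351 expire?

2017-10-05

(a) grant + 13 years → 17 December 2017.
(b) filing + 16 years → 25 May 2015.
Later of the two: 17 December 2017.
Applicant Delay Offset: −73 days → 5 October 2017.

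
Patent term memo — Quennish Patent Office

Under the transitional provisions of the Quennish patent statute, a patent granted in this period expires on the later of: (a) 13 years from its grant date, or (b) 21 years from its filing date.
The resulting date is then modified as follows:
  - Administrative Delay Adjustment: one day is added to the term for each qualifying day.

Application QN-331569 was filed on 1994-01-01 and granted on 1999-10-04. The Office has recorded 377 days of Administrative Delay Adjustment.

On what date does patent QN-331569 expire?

(a) grant + 13 years → 4 October 2012.
(b) filing + 21 years → 1 January 2015.
Later of the two: 1 January 2015.
Administrative Delay Adjustment: +377 days → 13 January 2016.

January 13, 2016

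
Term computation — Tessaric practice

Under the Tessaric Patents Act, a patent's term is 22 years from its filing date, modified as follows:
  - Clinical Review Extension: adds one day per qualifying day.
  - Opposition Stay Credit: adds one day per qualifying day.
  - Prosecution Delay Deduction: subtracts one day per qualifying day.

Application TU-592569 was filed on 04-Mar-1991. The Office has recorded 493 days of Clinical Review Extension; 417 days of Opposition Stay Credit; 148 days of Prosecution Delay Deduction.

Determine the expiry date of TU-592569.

April 5, 2015

Base term: filing date + 22 years → 4 March 2013.
Clinical Review Extension: +493 days → 10 July 2014.
Opposition Stay Credit: +417 days → 31 August 2015.
Prosecution Delay Deduction: −148 days → 5 April 2015.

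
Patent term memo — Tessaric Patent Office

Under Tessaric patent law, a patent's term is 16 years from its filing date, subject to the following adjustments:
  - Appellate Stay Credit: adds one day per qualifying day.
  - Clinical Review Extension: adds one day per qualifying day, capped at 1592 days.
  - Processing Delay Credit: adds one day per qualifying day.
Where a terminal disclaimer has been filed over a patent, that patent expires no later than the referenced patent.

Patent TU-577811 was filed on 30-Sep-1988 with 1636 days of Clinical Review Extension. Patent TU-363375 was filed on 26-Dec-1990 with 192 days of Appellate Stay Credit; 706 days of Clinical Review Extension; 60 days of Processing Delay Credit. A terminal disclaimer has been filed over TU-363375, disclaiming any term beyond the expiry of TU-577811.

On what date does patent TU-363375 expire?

February 8, 2009

Natural term of TU-363375:
  Base: filing + 16 years → 26 December 2006.
  Appellate Stay Credit: +192 days → 6 July 2007.
  Clinical Review Extension: 706 days (within the 1592-day cap) → +706 days → 11 June 2009.
  Processing Delay Credit: +60 days → 10 August 2009.
Expiry of referenced patent TU-577811:
  Base: filing + 16 years → 30 September 2004.
  Clinical Review Extension: 1636 days claimed exceeds the 1592-day cap, so +1592 days → 8 February 2009.
Terminal disclaimer: TU-363375 expires on the earlier of 10 August 2009 and 8 February 2009.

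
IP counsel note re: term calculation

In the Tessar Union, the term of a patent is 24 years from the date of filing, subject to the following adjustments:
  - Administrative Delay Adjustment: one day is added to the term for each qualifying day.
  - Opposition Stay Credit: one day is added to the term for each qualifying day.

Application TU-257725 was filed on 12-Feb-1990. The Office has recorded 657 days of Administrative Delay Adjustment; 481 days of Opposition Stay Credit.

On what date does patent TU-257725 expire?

Base term: filing date + 24 years → 12 February 2014.
Administrative Delay Adjustment: +657 days → 1 December 2015.
Opposition Stay Credit: +481 days → 26 March 2017.

March 26, 2017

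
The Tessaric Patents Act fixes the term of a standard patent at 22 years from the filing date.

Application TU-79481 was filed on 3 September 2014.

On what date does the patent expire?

Filing date + 22 years → 3 September 2036.

September 3, 2036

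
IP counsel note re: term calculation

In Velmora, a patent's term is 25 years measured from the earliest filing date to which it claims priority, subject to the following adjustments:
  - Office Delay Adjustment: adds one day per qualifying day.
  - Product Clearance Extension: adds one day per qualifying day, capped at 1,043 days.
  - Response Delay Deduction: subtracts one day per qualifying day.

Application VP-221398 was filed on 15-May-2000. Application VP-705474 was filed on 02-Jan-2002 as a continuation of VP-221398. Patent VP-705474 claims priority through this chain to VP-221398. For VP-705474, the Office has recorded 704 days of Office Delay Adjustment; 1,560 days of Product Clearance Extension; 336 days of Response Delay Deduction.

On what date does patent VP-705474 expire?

2029-03-26

Earliest priority filing: 15 May 2000.
Base term: 15 May 2000 + 25 years → 15 May 2025.
Office Delay Adjustment: +704 days → 19 April 2027.
Product Clearance Extension: 1560 days claimed exceeds the 1043-day cap, so +1043 days → 25 February 2030.
Response Delay Deduction: −336 days → 26 March 2029.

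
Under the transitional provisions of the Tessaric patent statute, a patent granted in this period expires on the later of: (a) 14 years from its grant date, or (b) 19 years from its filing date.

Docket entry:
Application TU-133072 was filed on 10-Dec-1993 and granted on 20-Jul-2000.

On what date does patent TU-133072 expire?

2014-07-20

(a) grant + 14 years → 20 July 2014.
(b) filing + 19 years → 10 December 2012.
Later of the two: 20 July 2014.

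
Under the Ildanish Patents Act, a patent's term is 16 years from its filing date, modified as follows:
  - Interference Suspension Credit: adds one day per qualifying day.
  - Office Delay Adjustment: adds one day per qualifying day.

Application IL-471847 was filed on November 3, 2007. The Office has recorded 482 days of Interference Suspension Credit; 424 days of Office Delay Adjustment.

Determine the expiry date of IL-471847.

Base term: filing date + 16 years → 3 November 2023.
Interference Suspension Credit: +482 days → 27 February 2025.
Office Delay Adjustment: +424 days → 27 April 2026.

2026-04-27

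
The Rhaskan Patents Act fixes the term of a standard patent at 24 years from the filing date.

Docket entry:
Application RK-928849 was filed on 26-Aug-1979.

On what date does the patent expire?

2003-08-26

Filing date + 24 years → 26 August 2003.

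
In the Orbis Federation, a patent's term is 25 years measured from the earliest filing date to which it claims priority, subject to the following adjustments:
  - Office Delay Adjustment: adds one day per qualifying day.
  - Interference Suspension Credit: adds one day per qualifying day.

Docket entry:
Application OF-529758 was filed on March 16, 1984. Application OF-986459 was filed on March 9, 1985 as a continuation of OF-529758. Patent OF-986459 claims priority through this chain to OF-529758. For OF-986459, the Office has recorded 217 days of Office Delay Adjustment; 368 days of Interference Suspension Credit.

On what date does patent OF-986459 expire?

October 22, 2010

Earliest priority filing: 16 March 1984.
Base term: 16 March 1984 + 25 years → 16 March 2009.
Office Delay Adjustment: +217 days → 19 October 2009.
Interference Suspension Credit: +368 days → 22 October 2010.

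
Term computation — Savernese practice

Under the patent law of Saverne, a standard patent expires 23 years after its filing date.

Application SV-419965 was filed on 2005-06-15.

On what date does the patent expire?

2028-06-15

Filing date + 23 years → 15 June 2028.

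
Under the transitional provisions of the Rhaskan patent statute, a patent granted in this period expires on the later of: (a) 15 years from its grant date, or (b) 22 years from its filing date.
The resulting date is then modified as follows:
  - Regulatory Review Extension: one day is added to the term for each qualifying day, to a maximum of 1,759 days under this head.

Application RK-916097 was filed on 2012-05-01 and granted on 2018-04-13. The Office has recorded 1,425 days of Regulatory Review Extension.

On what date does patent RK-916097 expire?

(a) grant + 15 years → 13 April 2033.
(b) filing + 22 years → 1 May 2034.
Later of the two: 1 May 2034.
Regulatory Review Extension: 1425 days (within the 1759-day cap) → +1425 days → 26 March 2038.

2038-03-26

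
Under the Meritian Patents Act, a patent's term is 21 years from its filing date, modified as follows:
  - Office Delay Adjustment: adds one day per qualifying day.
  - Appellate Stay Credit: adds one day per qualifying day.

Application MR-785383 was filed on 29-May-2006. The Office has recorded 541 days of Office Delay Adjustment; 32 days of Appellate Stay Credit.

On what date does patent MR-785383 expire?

2028-12-22

Base term: filing date + 21 years → 29 May 2027.
Office Delay Adjustment: +541 days → 20 November 2028.
Appellate Stay Credit: +32 days → 22 December 2028.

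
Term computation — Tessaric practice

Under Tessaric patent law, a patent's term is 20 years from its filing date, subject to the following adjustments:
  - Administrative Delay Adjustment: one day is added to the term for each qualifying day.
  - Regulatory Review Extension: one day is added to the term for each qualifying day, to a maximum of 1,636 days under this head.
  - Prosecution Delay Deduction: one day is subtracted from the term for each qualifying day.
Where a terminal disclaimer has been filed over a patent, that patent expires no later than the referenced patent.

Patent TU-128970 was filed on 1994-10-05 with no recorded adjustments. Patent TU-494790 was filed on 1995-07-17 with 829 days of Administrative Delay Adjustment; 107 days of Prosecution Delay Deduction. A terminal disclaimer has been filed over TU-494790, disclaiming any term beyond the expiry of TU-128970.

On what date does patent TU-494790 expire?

October 5, 2014

Natural term of TU-494790:
  Base: filing + 20 years → 17 July 2015.
  Administrative Delay Adjustment: +829 days → 23 October 2017.
  Prosecution Delay Deduction: −107 days → 8 July 2017.
Expiry of referenced patent TU-128970:
  Base: filing + 20 years → 5 October 2014.
Terminal disclaimer: TU-494790 expires on the earlier of 8 July 2017 and 5 October 2014.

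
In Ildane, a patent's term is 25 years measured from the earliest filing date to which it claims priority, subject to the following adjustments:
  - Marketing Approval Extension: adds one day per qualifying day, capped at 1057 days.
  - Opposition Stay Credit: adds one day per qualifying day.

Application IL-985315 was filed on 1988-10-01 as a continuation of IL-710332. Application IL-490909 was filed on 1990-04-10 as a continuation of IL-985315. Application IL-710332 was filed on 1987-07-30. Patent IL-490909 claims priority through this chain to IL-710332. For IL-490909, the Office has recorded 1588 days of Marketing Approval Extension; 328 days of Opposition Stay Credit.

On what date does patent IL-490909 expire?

May 15, 2016

Earliest priority filing: 30 July 1987.
Base term: 30 July 1987 + 25 years → 30 July 2012.
Marketing Approval Extension: 1588 days claimed exceeds the 1057-day cap, so +1057 days → 22 June 2015.
Opposition Stay Credit: +328 days → 15 May 2016.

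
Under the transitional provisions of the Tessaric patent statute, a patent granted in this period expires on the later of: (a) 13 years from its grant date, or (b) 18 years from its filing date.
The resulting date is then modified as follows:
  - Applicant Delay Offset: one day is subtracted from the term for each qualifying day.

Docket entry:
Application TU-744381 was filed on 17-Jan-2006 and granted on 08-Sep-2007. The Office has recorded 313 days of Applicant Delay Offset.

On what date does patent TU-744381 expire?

(a) grant + 13 years → 8 September 2020.
(b) filing + 18 years → 17 January 2024.
Later of the two: 17 January 2024.
Applicant Delay Offset: −313 days → 10 March 2023.

March 10, 2023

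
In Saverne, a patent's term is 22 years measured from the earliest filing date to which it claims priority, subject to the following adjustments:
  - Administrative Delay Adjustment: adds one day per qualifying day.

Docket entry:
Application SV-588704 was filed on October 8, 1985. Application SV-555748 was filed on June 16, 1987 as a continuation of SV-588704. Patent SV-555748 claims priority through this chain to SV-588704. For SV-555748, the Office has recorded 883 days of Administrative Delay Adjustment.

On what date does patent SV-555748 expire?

March 9, 2010

Earliest priority filing: 8 October 1985.
Base term: 8 October 1985 + 22 years → 8 October 2007.
Administrative Delay Adjustment: +883 days → 9 March 2010.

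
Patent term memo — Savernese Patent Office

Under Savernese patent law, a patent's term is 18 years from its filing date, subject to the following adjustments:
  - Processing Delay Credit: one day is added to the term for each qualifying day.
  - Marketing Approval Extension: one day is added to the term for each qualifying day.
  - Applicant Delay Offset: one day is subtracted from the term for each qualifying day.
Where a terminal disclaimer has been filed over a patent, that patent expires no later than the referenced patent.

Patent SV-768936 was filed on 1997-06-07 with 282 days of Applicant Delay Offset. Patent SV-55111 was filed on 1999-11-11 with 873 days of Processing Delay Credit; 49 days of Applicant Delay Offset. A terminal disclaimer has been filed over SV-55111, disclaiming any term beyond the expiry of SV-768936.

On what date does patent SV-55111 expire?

Natural term of SV-55111:
  Base: filing + 18 years → 11 November 2017.
  Processing Delay Credit: +873 days → 2 April 2020.
  Applicant Delay Offset: −49 days → 13 February 2020.
Expiry of referenced patent SV-768936:
  Base: filing + 18 years → 7 June 2015.
  Applicant Delay Offset: −282 days → 29 August 2014.
Terminal disclaimer: SV-55111 expires on the earlier of 13 February 2020 and 29 August 2014.

2014-08-29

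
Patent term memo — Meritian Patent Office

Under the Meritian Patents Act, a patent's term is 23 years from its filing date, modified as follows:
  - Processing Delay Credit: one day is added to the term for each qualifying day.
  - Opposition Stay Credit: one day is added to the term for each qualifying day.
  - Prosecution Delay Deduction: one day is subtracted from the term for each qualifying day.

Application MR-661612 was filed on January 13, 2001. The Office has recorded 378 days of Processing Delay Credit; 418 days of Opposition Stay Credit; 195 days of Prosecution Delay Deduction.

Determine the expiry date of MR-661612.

Base term: filing date + 23 years → 13 January 2024.
Processing Delay Credit: +378 days → 25 January 2025.
Opposition Stay Credit: +418 days → 19 March 2026.
Prosecution Delay Deduction: −195 days → 5 September 2025.

September 5, 2025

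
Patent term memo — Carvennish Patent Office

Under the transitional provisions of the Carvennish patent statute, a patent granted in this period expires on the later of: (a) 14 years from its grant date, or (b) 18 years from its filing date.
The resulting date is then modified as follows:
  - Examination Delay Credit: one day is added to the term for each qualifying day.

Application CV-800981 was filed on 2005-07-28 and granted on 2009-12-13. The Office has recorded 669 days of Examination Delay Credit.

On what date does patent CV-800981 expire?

2025-10-12

(a) grant + 14 years → 13 December 2023.
(b) filing + 18 years → 28 July 2023.
Later of the two: 13 December 2023.
Examination Delay Credit: +669 days → 12 October 2025.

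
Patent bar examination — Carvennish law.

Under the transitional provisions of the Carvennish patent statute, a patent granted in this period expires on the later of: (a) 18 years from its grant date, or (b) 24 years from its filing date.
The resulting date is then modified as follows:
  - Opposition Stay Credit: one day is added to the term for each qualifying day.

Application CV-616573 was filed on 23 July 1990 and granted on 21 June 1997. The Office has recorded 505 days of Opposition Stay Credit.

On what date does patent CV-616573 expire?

(a) grant + 18 years → 21 June 2015.
(b) filing + 24 years → 23 July 2014.
Later of the two: 21 June 2015.
Opposition Stay Credit: +505 days → 7 November 2016.

November 7, 2016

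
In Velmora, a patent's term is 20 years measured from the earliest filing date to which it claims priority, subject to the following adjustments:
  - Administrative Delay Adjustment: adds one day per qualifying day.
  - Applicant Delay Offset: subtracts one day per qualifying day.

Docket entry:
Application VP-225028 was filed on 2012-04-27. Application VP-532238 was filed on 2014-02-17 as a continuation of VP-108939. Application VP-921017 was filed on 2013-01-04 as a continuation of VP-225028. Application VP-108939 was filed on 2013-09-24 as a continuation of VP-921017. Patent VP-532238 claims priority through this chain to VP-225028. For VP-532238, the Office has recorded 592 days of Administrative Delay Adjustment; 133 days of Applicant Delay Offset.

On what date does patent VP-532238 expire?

2033-07-30

Earliest priority filing: 27 April 2012.
Base term: 27 April 2012 + 20 years → 27 April 2032.
Administrative Delay Adjustment: +592 days → 10 December 2033.
Applicant Delay Offset: −133 days → 30 July 2033.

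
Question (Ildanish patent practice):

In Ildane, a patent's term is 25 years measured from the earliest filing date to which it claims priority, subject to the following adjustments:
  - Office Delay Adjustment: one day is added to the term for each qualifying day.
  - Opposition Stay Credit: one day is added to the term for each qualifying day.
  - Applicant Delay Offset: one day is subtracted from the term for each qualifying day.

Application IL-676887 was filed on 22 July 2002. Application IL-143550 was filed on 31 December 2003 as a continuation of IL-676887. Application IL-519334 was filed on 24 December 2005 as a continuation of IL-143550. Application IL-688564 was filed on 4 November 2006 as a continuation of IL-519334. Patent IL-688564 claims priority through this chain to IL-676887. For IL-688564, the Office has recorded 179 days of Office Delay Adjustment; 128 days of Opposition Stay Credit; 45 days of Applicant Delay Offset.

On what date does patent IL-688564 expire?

Earliest priority filing: 22 July 2002.
Base term: 22 July 2002 + 25 years → 22 July 2027.
Office Delay Adjustment: +179 days → 17 January 2028.
Opposition Stay Credit: +128 days → 24 May 2028.
Applicant Delay Offset: −45 days → 9 April 2028.

April 9, 2028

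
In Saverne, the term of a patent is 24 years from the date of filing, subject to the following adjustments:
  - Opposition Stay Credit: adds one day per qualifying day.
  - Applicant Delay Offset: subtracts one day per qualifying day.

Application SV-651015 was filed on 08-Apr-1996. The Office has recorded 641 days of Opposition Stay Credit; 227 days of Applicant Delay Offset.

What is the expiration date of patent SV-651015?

Base term: filing date + 24 years → 8 April 2020.
Opposition Stay Credit: +641 days → 9 January 2022.
Applicant Delay Offset: −227 days → 27 May 2021.

2021-05-27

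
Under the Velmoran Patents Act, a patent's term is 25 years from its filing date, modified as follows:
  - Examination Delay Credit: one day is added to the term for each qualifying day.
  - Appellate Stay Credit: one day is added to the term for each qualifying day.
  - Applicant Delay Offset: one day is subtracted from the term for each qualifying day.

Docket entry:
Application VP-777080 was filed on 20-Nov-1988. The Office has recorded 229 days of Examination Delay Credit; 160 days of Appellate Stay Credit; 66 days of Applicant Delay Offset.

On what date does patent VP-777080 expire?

Base term: filing date + 25 years → 20 November 2013.
Examination Delay Credit: +229 days → 7 July 2014.
Appellate Stay Credit: +160 days → 14 December 2014.
Applicant Delay Offset: −66 days → 9 October 2014.

2014-10-09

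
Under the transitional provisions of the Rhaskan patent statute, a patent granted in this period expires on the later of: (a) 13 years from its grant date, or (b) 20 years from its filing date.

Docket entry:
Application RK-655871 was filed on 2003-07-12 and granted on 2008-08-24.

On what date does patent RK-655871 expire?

July 12, 2023

(a) grant + 13 years → 24 August 2021.
(b) filing + 20 years → 12 July 2023.
Later of the two: 12 July 2023.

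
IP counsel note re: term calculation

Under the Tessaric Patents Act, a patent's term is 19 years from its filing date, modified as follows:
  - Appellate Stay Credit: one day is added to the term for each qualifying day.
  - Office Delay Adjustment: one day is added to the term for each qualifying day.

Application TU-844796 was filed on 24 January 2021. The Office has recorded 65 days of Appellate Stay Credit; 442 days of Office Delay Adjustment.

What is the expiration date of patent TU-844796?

Base term: filing date + 19 years → 24 January 2040.
Appellate Stay Credit: +65 days → 29 March 2040.
Office Delay Adjustment: +442 days → 14 June 2041.

June 14, 2041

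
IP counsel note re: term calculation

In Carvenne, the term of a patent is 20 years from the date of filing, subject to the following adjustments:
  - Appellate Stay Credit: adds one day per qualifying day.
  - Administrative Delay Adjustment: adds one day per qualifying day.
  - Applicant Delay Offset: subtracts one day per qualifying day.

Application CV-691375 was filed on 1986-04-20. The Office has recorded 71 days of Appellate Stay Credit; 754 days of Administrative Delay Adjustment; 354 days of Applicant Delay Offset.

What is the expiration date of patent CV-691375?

Base term: filing date + 20 years → 20 April 2006.
Appellate Stay Credit: +71 days → 30 June 2006.
Administrative Delay Adjustment: +754 days → 23 July 2008.
Applicant Delay Offset: −354 days → 4 August 2007.

2007-08-04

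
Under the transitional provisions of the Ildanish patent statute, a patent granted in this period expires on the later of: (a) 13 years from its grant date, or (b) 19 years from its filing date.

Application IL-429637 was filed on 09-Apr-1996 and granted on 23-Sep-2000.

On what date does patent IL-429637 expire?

April 9, 2015

(a) grant + 13 years → 23 September 2013.
(b) filing + 19 years → 9 April 2015.
Later of the two: 9 April 2015.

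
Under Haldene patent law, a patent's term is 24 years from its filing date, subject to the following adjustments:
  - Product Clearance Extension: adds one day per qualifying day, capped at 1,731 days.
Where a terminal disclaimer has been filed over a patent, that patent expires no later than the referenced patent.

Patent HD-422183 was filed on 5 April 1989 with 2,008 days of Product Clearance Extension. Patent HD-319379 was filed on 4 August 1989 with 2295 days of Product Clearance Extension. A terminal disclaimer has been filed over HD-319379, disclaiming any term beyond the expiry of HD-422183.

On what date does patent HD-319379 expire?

2017-12-31

Natural term of HD-319379:
  Base: filing + 24 years → 4 August 2013.
  Product Clearance Extension: 2295 days claimed exceeds the 1731-day cap, so +1731 days → 1 May 2018.
Expiry of referenced patent HD-422183:
  Base: filing + 24 years → 5 April 2013.
  Product Clearance Extension: 2008 days claimed exceeds the 1731-day cap, so +1731 days → 31 December 2017.
Terminal disclaimer: HD-319379 expires on the earlier of 1 May 2018 and 31 December 2017.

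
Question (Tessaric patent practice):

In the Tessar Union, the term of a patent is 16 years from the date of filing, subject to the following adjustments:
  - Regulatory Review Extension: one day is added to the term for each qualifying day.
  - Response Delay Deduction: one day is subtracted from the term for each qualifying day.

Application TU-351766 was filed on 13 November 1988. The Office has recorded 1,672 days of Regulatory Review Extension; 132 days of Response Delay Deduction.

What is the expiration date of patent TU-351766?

Base term: filing date + 16 years → 13 November 2004.
Regulatory Review Extension: +1672 days → 12 June 2009.
Response Delay Deduction: −132 days → 31 January 2009.

January 31, 2009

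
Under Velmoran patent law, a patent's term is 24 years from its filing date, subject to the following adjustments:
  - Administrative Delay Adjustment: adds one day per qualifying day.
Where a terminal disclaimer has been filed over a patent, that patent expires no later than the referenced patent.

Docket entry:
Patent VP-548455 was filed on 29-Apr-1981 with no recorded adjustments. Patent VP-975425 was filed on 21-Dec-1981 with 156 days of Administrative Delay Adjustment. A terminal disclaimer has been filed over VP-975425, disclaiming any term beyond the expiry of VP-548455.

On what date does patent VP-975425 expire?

Natural term of VP-975425:
  Base: filing + 24 years → 21 December 2005.
  Administrative Delay Adjustment: +156 days → 26 May 2006.
Expiry of referenced patent VP-548455:
  Base: filing + 24 years → 29 April 2005.
Terminal disclaimer: VP-975425 expires on the earlier of 26 May 2006 and 29 April 2005.

2005-04-29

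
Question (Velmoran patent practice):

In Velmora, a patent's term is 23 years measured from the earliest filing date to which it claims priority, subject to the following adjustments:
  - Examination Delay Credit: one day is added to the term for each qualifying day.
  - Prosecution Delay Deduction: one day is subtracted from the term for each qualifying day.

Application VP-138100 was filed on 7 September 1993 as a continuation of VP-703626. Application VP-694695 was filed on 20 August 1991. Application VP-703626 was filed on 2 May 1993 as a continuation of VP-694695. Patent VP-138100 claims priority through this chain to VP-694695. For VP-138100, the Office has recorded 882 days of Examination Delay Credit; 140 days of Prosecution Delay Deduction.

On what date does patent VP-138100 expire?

Earliest priority filing: 20 August 1991.
Base term: 20 August 1991 + 23 years → 20 August 2014.
Examination Delay Credit: +882 days → 18 January 2017.
Prosecution Delay Deduction: −140 days → 31 August 2016.

August 31, 2016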